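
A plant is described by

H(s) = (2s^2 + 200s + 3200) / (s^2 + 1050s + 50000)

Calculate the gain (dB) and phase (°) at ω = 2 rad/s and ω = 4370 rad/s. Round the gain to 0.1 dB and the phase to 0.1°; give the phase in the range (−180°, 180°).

Substitute s = j2:
Numerator: 2(j2)^2 + 200(j2) + 3200 = 3192 + j400
Denominator: (j2)^2 + 1050(j2) + 50000 = 49996 + j2100
|N| = √(3192² + 400²) ≈ 3217, ∠N ≈ 7.14°
|D| = √(49996² + 2100²) ≈ 50040, ∠D ≈ 2.41°
|H| = 3217 / 50040 ≈ 0.064289
Gain = 20 log₁₀(0.064289) ≈ -23.84 dB
∠H = 7.14° − 2.41° = 4.73°

Substitute s = j4370:
Numerator: 2(j4370)^2 + 200(j4370) + 3200 = -38190600 + j874000
Denominator: (j4370)^2 + 1050(j4370) + 50000 = -19046900 + j4588500
|N| = √(38190600² + 874000²) ≈ 3.8201e+07, ∠N ≈ 178.69°
|D| = √(19046900² + 4588500²) ≈ 1.9592e+07, ∠D ≈ 166.46°
|H| = 3.8201e+07 / 1.9592e+07 ≈ 1.9498
Gain = 20 log₁₀(1.9498) ≈ 5.80 dB
∠H = 178.69° − 166.46° = 12.23°

ω = 2: -23.8 dB, 4.7°; ω = 4370: 5.8 dB, 12.2°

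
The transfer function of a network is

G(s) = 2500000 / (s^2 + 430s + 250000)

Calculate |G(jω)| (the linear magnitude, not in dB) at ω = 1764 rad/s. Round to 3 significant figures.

At s = jω = j1764:
quadratic: (j1764)² + 430·j1764 + 250000 = -2861696 + j758520 → |·| ≈ 2.9605e+06, ∠ ≈ 165.15°
|G| = 2500000 / 2.9605e+06 ≈ 0.84445

0.844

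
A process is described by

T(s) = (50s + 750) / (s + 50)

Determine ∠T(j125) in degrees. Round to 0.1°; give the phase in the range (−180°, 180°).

15.0°

Substitute s = j125:
Numerator: 50(j125) + 750 = 750 + j6250
Denominator: (j125) + 50 = 50 + j125
|N| = √(750² + 6250²) ≈ 6294.8, ∠N ≈ 83.16°
|D| = √(50² + 125²) ≈ 134.63, ∠D ≈ 68.20°
∠T = 83.16° − 68.20° = 14.96°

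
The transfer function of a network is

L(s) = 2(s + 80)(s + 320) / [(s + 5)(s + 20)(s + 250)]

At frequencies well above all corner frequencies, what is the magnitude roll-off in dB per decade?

-20 dB/decade

Each pole contributes −20 dB/decade at high frequency; each zero contributes +20 dB/decade.
Net: 2 zero(s) − 3 pole(s) → -20 dB/decade.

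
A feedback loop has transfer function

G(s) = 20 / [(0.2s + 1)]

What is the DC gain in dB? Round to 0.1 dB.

G(0) = 20 · 1 / 1 = 20
20 log₁₀(20) ≈ 26.02 dB

26.0 dB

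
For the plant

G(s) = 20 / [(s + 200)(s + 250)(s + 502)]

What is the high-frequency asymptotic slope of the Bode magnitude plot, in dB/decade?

Each pole contributes −20 dB/decade at high frequency; each zero contributes +20 dB/decade.
Net: 0 zero(s) − 3 pole(s) → -60 dB/decade.

-60 dB/decade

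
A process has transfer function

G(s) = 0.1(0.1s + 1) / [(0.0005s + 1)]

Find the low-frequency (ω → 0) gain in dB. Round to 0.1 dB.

G(0) = 0.1 · 1 / 1 = 0.1
20 log₁₀(0.1) ≈ -20.00 dB

-20.0 dB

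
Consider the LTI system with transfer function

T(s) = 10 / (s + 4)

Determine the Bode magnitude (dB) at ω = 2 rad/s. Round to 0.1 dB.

7.0 dB

At s = jω = j2:
pole (s+4): 4 + j2 → |·| = √(4²+2²) = √20 ≈ 4.4721, ∠ = arctan(2/4) ≈ 26.57°
|T| = 10 / 4.4721 ≈ 2.2361
Gain = 20 log₁₀(2.2361) ≈ 6.99 dB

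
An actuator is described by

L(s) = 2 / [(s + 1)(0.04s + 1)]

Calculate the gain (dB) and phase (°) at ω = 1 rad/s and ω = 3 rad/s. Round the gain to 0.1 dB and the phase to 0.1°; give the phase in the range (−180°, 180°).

ω = 1: 3.0 dB, -47.3°; ω = 3: -4.0 dB, -78.4°

At ω = 1 rad/s:
pole (1 + j1·1) = 1 + j1 → |·| ≈ 1.4142, ∠ ≈ 45.00°
pole (1 + j1·0.04) = 1 + j0.04 → |·| ≈ 1.0008, ∠ ≈ 2.29°
|L| = 2 · 1 / (1.4142 · 1.0008) ≈ 1.4131
Gain = 20 log₁₀(1.4131) ≈ 3.00 dB
∠L = (0°) − (45.00° + 2.29°) = -47.29°

At ω = 3 rad/s:
pole (1 + j3·1) = 1 + j3 → |·| ≈ 3.1623, ∠ ≈ 71.57°
pole (1 + j3·0.04) = 1 + j0.12 → |·| ≈ 1.0072, ∠ ≈ 6.84°
|L| = 2 · 1 / (3.1623 · 1.0072) ≈ 0.62793
Gain = 20 log₁₀(0.62793) ≈ -4.04 dB
∠L = (0°) − (71.57° + 6.84°) = -78.41°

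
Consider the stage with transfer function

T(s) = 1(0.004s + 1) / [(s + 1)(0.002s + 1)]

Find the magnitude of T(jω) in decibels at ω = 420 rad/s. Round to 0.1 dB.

At ω = 420 rad/s:
zero (1 + j420·0.004) = 1 + j1.68 → |·| ≈ 1.9551, ∠ ≈ 59.24°
pole (1 + j420·1) = 1 + j420 → |·| ≈ 420, ∠ ≈ 89.86°
pole (1 + j420·0.002) = 1 + j0.84 → |·| ≈ 1.306, ∠ ≈ 40.03°
|T| = 1 · 1.9551 / (420 · 1.306) ≈ 0.0035643
Gain = 20 log₁₀(0.0035643) ≈ -48.96 dB

-49.0 dB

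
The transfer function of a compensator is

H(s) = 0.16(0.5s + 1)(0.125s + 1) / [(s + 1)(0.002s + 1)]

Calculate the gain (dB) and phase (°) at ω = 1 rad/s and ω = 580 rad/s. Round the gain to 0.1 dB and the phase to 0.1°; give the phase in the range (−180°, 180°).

ω = 1: -17.9 dB, -11.4°; ω = 580: 11.6 dB, 39.9°

At ω = 1 rad/s:
zero (1 + j1·0.5) = 1 + j0.5 → |·| ≈ 1.118, ∠ ≈ 26.57°
zero (1 + j1·0.125) = 1 + j0.125 → |·| ≈ 1.0078, ∠ ≈ 7.13°
pole (1 + j1·1) = 1 + j1 → |·| ≈ 1.4142, ∠ ≈ 45.00°
pole (1 + j1·0.002) = 1 + j0.002 → |·| ≈ 1, ∠ ≈ 0.11°
|H| = 0.16 · 1.118 · 1.0078 / (1.4142 · 1) ≈ 0.12748
Gain = 20 log₁₀(0.12748) ≈ -17.89 dB
∠H = (26.57° + 7.13°) − (45.00° + 0.11°) = -11.41°

At ω = 580 rad/s:
zero (1 + j580·0.5) = 1 + j290 → |·| ≈ 290, ∠ ≈ 89.80°
zero (1 + j580·0.125) = 1 + j72.5 → |·| ≈ 72.507, ∠ ≈ 89.21°
pole (1 + j580·1) = 1 + j580 → |·| ≈ 580, ∠ ≈ 89.90°
pole (1 + j580·0.002) = 1 + j1.16 → |·| ≈ 1.5315, ∠ ≈ 49.24°
|H| = 0.16 · 290 · 72.507 / (580 · 1.5315) ≈ 3.7875
Gain = 20 log₁₀(3.7875) ≈ 11.57 dB
∠H = (89.80° + 89.21°) − (89.90° + 49.24°) = 39.87°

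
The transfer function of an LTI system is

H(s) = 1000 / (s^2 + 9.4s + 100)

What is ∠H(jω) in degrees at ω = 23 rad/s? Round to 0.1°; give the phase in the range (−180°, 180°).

-153.3°

At s = jω = j23:
quadratic: (j23)² + 9.4·j23 + 100 = -429 + j216.2 → |·| ≈ 480.4, ∠ ≈ 153.25°
∠H = 0.00° − 153.25° = -153.25°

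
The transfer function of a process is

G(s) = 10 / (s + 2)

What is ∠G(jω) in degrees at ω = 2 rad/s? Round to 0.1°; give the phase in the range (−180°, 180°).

At s = jω = j2:
pole (s+2): 2 + j2 → |·| = √(2²+2²) = √8 ≈ 2.8284, ∠ = arctan(2/2) ≈ 45.00°
∠G = 0.00° − 45.00° = -45.00°

-45.0°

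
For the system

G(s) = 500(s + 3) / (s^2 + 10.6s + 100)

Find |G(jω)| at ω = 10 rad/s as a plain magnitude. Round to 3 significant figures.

At s = jω = j10:
zero (s+3): 3 + j10 → |·| = √(3²+10²) = √109 ≈ 10.44, ∠ = arctan(10/3) ≈ 73.30°
quadratic: (j10)² + 10.6·j10 + 100 = 0 + j106 → |·| ≈ 106, ∠ ≈ 90.00°
|G| = 500 · 10.44 / 106 ≈ 49.245

49.2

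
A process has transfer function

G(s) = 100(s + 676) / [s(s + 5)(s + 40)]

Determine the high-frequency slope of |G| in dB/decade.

-40 dB/decade

Each pole contributes −20 dB/decade at high frequency; each zero contributes +20 dB/decade.
Net: 1 zero(s) − 3 pole(s) → -40 dB/decade.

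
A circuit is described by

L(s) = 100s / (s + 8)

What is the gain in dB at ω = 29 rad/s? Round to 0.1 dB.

At s = jω = j29:
zero at origin: s = j29 → |·| = 29, ∠ = 90.00°
pole (s+8): 8 + j29 → |·| = √(8²+29²) = √905 ≈ 30.083, ∠ = arctan(29/8) ≈ 74.58°
|L| = 100 · 29 / 30.083 ≈ 96.4
Gain = 20 log₁₀(96.4) ≈ 39.68 dB

39.7 dB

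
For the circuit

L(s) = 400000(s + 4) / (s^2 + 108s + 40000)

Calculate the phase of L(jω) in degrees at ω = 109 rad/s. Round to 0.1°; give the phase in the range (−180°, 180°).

At s = jω = j109:
zero (s+4): 4 + j109 → |·| = √(4²+109²) = √11897 ≈ 109.07, ∠ = arctan(109/4) ≈ 87.90°
quadratic: (j109)² + 108·j109 + 40000 = 28119 + j11772 → |·| ≈ 30484, ∠ ≈ 22.72°
∠L = 87.90° − 22.72° = 65.18°

65.2°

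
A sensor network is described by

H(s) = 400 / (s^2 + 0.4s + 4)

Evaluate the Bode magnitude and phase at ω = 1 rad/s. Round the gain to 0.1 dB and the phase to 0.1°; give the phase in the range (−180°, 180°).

42.4 dB, -7.6°

At s = jω = j1:
quadratic: (j1)² + 0.4·j1 + 4 = 3 + j0.4 → |·| ≈ 3.0265, ∠ ≈ 7.59°
|H| = 400 / 3.0265 ≈ 132.17
Gain = 20 log₁₀(132.17) ≈ 42.42 dB
∠H = 0.00° − 7.59° = -7.59°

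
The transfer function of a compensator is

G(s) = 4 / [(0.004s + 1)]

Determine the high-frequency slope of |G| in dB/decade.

-20 dB/decade

Each pole contributes −20 dB/decade at high frequency; each zero contributes +20 dB/decade.
Net: 0 zero(s) − 1 pole(s) → -20 dB/decade.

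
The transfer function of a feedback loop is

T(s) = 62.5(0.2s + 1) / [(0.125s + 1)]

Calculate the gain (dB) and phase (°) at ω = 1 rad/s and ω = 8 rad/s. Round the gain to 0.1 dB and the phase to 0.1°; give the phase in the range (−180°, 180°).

At ω = 1 rad/s:
zero (1 + j1·0.2) = 1 + j0.2 → |·| ≈ 1.0198, ∠ ≈ 11.31°
pole (1 + j1·0.125) = 1 + j0.125 → |·| ≈ 1.0078, ∠ ≈ 7.13°
|T| = 62.5 · 1.0198 / (1.0078) ≈ 63.244
Gain = 20 log₁₀(63.244) ≈ 36.02 dB
∠T = (11.31°) − (7.13°) = 4.18°

At ω = 8 rad/s:
zero (1 + j8·0.2) = 1 + j1.6 → |·| ≈ 1.8868, ∠ ≈ 57.99°
pole (1 + j8·0.125) = 1 + j1 → |·| ≈ 1.4142, ∠ ≈ 45.00°
|T| = 62.5 · 1.8868 / (1.4142) ≈ 83.386
Gain = 20 log₁₀(83.386) ≈ 38.42 dB
∠T = (57.99°) − (45.00°) = 12.99°

ω = 1: 36.0 dB, 4.2°; ω = 8: 38.4 dB, 13.0°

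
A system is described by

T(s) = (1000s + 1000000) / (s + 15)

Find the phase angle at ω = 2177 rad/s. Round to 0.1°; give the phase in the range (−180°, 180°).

Substitute s = j2177:
Numerator: 1000(j2177) + 1000000 = 1000000 + j2177000
Denominator: (j2177) + 15 = 15 + j2177
|N| = √(1000000² + 2177000²) ≈ 2.3957e+06, ∠N ≈ 65.33°
|D| = √(15² + 2177²) ≈ 2177.1, ∠D ≈ 89.61°
∠T = 65.33° − 89.61° = -24.28°

-24.3°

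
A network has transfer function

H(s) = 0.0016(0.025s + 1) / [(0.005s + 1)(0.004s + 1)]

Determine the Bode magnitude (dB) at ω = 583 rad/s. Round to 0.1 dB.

At ω = 583 rad/s:
zero (1 + j583·0.025) = 1 + j14.575 → |·| ≈ 14.609, ∠ ≈ 86.08°
pole (1 + j583·0.005) = 1 + j2.915 → |·| ≈ 3.0818, ∠ ≈ 71.07°
pole (1 + j583·0.004) = 1 + j2.332 → |·| ≈ 2.5374, ∠ ≈ 66.79°
|H| = 0.0016 · 14.609 / (3.0818 · 2.5374) ≈ 0.0029891
Gain = 20 log₁₀(0.0029891) ≈ -50.49 dB

-50.5 dB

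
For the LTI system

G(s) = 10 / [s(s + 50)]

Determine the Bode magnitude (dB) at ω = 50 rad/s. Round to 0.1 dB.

At s = jω = j50:
pole (s+50): 50 + j50 → |·| = √(50²+50²) = √5000 ≈ 70.711, ∠ = arctan(50/50) ≈ 45.00°
pole at origin: |s| = 50, ∠ = 90.00° (in denominator)
|G| = 10 / 3535.5 ≈ 0.0028285
Gain = 20 log₁₀(0.0028285) ≈ -50.97 dB

-51.0 dB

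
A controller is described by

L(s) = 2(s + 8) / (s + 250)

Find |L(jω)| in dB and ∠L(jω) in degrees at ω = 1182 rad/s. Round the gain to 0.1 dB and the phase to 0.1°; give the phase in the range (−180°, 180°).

5.8 dB, 11.6°

At s = jω = j1182:
zero (s+8): 8 + j1182 → |·| = √(8²+1182²) = √1397188 ≈ 1182, ∠ = arctan(1182/8) ≈ 89.61°
pole (s+250): 250 + j1182 → |·| = √(250²+1182²) = √1459624 ≈ 1208.1, ∠ = arctan(1182/250) ≈ 78.06°
|L| = 2 · 1182 / 1208.1 ≈ 1.9568
Gain = 20 log₁₀(1.9568) ≈ 5.83 dB
∠L = 89.61° − 78.06° = 11.55°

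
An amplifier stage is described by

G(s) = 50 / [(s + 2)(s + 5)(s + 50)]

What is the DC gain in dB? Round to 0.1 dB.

G(0) = 50 / (2·5·50) = 0.1
20 log₁₀(0.1) ≈ -20.00 dB

-20.0 dB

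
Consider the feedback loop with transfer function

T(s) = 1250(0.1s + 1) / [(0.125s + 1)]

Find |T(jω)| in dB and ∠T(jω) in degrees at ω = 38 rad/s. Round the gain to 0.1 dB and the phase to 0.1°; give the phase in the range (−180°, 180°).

At ω = 38 rad/s:
zero (1 + j38·0.1) = 1 + j3.8 → |·| ≈ 3.9294, ∠ ≈ 75.26°
pole (1 + j38·0.125) = 1 + j4.75 → |·| ≈ 4.8541, ∠ ≈ 78.11°
|T| = 1250 · 3.9294 / (4.8541) ≈ 1011.9
Gain = 20 log₁₀(1011.9) ≈ 60.10 dB
∠T = (75.26°) − (78.11°) = -2.85°

60.1 dB, -2.9°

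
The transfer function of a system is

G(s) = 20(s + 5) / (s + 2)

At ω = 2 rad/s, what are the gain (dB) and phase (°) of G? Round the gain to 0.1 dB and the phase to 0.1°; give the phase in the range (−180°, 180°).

31.6 dB, -23.2°

At s = jω = j2:
zero (s+5): 5 + j2 → |·| = √(5²+2²) = √29 ≈ 5.3852, ∠ = arctan(2/5) ≈ 21.80°
pole (s+2): 2 + j2 → |·| = √(2²+2²) = √8 ≈ 2.8284, ∠ = arctan(2/2) ≈ 45.00°
|G| = 20 · 5.3852 / 2.8284 ≈ 38.079
Gain = 20 log₁₀(38.079) ≈ 31.61 dB
∠G = 21.80° − 45.00° = -23.20°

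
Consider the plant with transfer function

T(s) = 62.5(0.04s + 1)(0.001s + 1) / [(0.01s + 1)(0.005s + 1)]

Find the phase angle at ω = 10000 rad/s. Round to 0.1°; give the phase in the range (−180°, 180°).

At ω = 10000 rad/s:
zero (1 + j10000·0.04) = 1 + j400 → |·| ≈ 400, ∠ ≈ 89.86°
zero (1 + j10000·0.001) = 1 + j10 → |·| ≈ 10.05, ∠ ≈ 84.29°
pole (1 + j10000·0.01) = 1 + j100 → |·| ≈ 100, ∠ ≈ 89.43°
pole (1 + j10000·0.005) = 1 + j50 → |·| ≈ 50.01, ∠ ≈ 88.85°
∠T = (89.86° + 84.29°) − (89.43° + 88.85°) = -4.13°

-4.1°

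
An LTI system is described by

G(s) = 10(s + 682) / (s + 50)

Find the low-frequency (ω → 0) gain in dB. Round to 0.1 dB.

G(0) = 10·682 / (50) = 136.4
20 log₁₀(136.4) ≈ 42.70 dB

42.7 dB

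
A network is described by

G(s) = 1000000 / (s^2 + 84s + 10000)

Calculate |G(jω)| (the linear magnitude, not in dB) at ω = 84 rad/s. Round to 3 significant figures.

At s = jω = j84:
quadratic: (j84)² + 84·j84 + 10000 = 2944 + j7056 → |·| ≈ 7645.5, ∠ ≈ 67.35°
|G| = 1000000 / 7645.5 ≈ 130.8

131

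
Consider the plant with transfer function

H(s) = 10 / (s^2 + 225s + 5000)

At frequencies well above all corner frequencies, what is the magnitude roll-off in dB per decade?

-40 dB/decade

Each pole contributes −20 dB/decade at high frequency; each zero contributes +20 dB/decade.
Net: 0 zero(s) − 2 pole(s) → -40 dB/decade.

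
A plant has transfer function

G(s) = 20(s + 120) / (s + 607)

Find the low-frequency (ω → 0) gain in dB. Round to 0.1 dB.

11.9 dB

G(0) = 20·120 / (607) ≈ 3.9539
20 log₁₀(3.9539) ≈ 11.94 dB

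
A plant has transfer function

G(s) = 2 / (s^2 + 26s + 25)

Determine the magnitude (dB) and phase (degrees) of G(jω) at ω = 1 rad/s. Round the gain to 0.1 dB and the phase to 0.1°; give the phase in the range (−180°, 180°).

-25.0 dB, -47.3°

Substitute s = j1:
Numerator: 2 = 2 + j0
Denominator: (j1)^2 + 26(j1) + 25 = 24 + j26
|N| = √(2² + 0²) ≈ 2, ∠N ≈ 0.00°
|D| = √(24² + 26²) ≈ 35.384, ∠D ≈ 47.29°
|G| = 2 / 35.384 ≈ 0.056523
Gain = 20 log₁₀(0.056523) ≈ -24.96 dB
∠G = 0.00° − 47.29° = -47.29°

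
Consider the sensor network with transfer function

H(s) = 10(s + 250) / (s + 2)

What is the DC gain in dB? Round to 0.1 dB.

H(0) = 10·250 / (2) = 1250
20 log₁₀(1250) ≈ 61.94 dB

61.9 dB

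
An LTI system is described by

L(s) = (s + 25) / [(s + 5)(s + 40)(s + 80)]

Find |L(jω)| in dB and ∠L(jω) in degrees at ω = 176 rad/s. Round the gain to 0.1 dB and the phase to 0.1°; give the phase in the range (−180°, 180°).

-90.8 dB, -149.2°

At s = jω = j176:
zero (s+25): 25 + j176 → |·| = √(25²+176²) = √31601 ≈ 177.77, ∠ = arctan(176/25) ≈ 81.92°
pole (s+5): 5 + j176 → |·| = √(5²+176²) = √31001 ≈ 176.07, ∠ = arctan(176/5) ≈ 88.37°
pole (s+40): 40 + j176 → |·| = √(40²+176²) = √32576 ≈ 180.49, ∠ = arctan(176/40) ≈ 77.20°
pole (s+80): 80 + j176 → |·| = √(80²+176²) = √37376 ≈ 193.33, ∠ = arctan(176/80) ≈ 65.56°
|L| = 1 · 177.77 / 6.1438e+06 ≈ 2.8935e-05
Gain = 20 log₁₀(2.8935e-05) ≈ -90.77 dB
∠L = 81.92° − 231.13° = -149.21°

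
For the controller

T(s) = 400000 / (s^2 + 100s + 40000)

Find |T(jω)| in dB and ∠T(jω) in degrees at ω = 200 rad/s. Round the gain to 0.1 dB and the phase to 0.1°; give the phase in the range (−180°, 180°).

26.0 dB, -90.0°

At s = jω = j200:
quadratic: (j200)² + 100·j200 + 40000 = 0 + j20000 → |·| ≈ 20000, ∠ ≈ 90.00°
|T| = 400000 / 20000 ≈ 20
Gain = 20 log₁₀(20) ≈ 26.02 dB
∠T = 0.00° − 90.00° = -90.00°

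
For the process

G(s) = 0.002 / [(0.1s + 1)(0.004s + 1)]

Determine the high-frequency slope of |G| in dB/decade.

-40 dB/decade

Each pole contributes −20 dB/decade at high frequency; each zero contributes +20 dB/decade.
Net: 0 zero(s) − 2 pole(s) → -40 dB/decade.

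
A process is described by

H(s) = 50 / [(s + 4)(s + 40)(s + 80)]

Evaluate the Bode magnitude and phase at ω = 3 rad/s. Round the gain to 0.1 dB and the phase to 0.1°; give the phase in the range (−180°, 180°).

-50.1 dB, -43.3°

At s = jω = j3:
pole (s+4): 4 + j3 → |·| = √(4²+3²) = √25 ≈ 5, ∠ = arctan(3/4) ≈ 36.87°
pole (s+40): 40 + j3 → |·| = √(40²+3²) = √1609 ≈ 40.112, ∠ = arctan(3/40) ≈ 4.29°
pole (s+80): 80 + j3 → |·| = √(80²+3²) = √6409 ≈ 80.056, ∠ = arctan(3/80) ≈ 2.15°
|H| = 50 / 16056 ≈ 0.0031141
Gain = 20 log₁₀(0.0031141) ≈ -50.13 dB
∠H = 0.00° − 43.31° = -43.31°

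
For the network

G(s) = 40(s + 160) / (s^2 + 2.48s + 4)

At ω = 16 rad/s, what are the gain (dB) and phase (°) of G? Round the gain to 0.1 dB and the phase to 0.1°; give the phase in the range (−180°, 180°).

At s = jω = j16:
zero (s+160): 160 + j16 → |·| = √(160²+16²) = √25856 ≈ 160.8, ∠ = arctan(16/160) ≈ 5.71°
quadratic: (j16)² + 2.48·j16 + 4 = -252 + j39.68 → |·| ≈ 255.1, ∠ ≈ 171.05°
|G| = 40 · 160.8 / 255.1 ≈ 25.214
Gain = 20 log₁₀(25.214) ≈ 28.03 dB
∠G = 5.71° − 171.05° = -165.34°

28.0 dB, -165.3°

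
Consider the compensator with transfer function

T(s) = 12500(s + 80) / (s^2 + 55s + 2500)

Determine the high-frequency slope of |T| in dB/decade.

Each pole contributes −20 dB/decade at high frequency; each zero contributes +20 dB/decade.
Net: 1 zero(s) − 2 pole(s) → -20 dB/decade.

-20 dB/decade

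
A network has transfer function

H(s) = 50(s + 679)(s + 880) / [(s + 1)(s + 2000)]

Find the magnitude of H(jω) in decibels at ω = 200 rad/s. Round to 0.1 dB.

At s = jω = j200:
zero (s+679): 679 + j200 → |·| = √(679²+200²) = √501041 ≈ 707.84, ∠ = arctan(200/679) ≈ 16.41°
zero (s+880): 880 + j200 → |·| = √(880²+200²) = √814400 ≈ 902.44, ∠ = arctan(200/880) ≈ 12.80°
pole (s+1): 1 + j200 → |·| = √(1²+200²) = √40001 ≈ 200, ∠ = arctan(200/1) ≈ 89.71°
pole (s+2000): 2000 + j200 → |·| = √(2000²+200²) = √4040000 ≈ 2010, ∠ = arctan(200/2000) ≈ 5.71°
|H| = 50 · 6.3878e+05 / 4.02e+05 ≈ 79.45
Gain = 20 log₁₀(79.45) ≈ 38.00 dB

38.0 dB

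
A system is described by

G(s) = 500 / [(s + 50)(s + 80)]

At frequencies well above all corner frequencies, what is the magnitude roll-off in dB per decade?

-40 dB/decade

Each pole contributes −20 dB/decade at high frequency; each zero contributes +20 dB/decade.
Net: 0 zero(s) − 2 pole(s) → -40 dB/decade.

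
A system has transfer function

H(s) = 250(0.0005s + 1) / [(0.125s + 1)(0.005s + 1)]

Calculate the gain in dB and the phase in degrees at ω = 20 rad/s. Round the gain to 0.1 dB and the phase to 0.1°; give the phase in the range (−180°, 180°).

39.3 dB, -73.3°

At ω = 20 rad/s:
zero (1 + j20·0.0005) = 1 + j0.01 → |·| ≈ 1, ∠ ≈ 0.57°
pole (1 + j20·0.125) = 1 + j2.5 → |·| ≈ 2.6926, ∠ ≈ 68.20°
pole (1 + j20·0.005) = 1 + j0.1 → |·| ≈ 1.005, ∠ ≈ 5.71°
|H| = 250 · 1 / (2.6926 · 1.005) ≈ 92.385
Gain = 20 log₁₀(92.385) ≈ 39.31 dB
∠H = (0.57°) − (68.20° + 5.71°) = -73.34°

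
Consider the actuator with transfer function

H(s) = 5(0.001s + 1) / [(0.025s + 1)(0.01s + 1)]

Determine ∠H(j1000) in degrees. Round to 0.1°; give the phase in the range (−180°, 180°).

-127.0°

At ω = 1000 rad/s:
zero (1 + j1000·0.001) = 1 + j1 → |·| ≈ 1.4142, ∠ ≈ 45.00°
pole (1 + j1000·0.025) = 1 + j25 → |·| ≈ 25.02, ∠ ≈ 87.71°
pole (1 + j1000·0.01) = 1 + j10 → |·| ≈ 10.05, ∠ ≈ 84.29°
∠H = (45.00°) − (87.71° + 84.29°) = -127.00°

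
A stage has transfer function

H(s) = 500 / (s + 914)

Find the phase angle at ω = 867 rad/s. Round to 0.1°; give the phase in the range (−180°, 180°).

Substitute s = j867:
Numerator: 500 = 500 + j0
Denominator: (j867) + 914 = 914 + j867
|N| = √(500² + 0²) ≈ 500, ∠N ≈ 0.00°
|D| = √(914² + 867²) ≈ 1259.8, ∠D ≈ 43.49°
∠H = 0.00° − 43.49° = -43.49°

-43.5°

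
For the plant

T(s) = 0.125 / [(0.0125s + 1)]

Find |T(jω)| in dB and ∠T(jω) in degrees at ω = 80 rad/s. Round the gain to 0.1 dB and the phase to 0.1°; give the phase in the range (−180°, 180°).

At ω = 80 rad/s:
pole (1 + j80·0.0125) = 1 + j1 → |·| ≈ 1.4142, ∠ ≈ 45.00°
|T| = 0.125 · 1 / (1.4142) ≈ 0.088389
Gain = 20 log₁₀(0.088389) ≈ -21.07 dB
∠T = (0°) − (45.00°) = -45.00°

-21.1 dB, -45.0°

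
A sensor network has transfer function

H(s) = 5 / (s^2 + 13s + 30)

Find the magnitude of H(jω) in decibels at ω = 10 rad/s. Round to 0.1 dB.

Substitute s = j10:
Numerator: 5 = 5 + j0
Denominator: (j10)^2 + 13(j10) + 30 = -70 + j130
|N| = √(5² + 0²) ≈ 5, ∠N ≈ 0.00°
|D| = √(70² + 130²) ≈ 147.65, ∠D ≈ 118.30°
|H| = 5 / 147.65 ≈ 0.033864
Gain = 20 log₁₀(0.033864) ≈ -29.41 dB

-29.4 dB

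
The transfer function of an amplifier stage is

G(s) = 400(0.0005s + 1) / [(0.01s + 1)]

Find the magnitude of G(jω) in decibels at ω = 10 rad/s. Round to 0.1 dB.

At ω = 10 rad/s:
zero (1 + j10·0.0005) = 1 + j0.005 → |·| ≈ 1, ∠ ≈ 0.29°
pole (1 + j10·0.01) = 1 + j0.1 → |·| ≈ 1.005, ∠ ≈ 5.71°
|G| = 400 · 1 / (1.005) ≈ 398.01
Gain = 20 log₁₀(398.01) ≈ 52.00 dB

52.0 dB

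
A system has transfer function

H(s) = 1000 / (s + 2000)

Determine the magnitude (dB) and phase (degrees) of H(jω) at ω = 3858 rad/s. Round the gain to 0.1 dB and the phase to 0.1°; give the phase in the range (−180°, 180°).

At s = jω = j3858:
pole (s+2000): 2000 + j3858 → |·| = √(2000²+3858²) = √18884164 ≈ 4345.6, ∠ = arctan(3858/2000) ≈ 62.60°
|H| = 1000 / 4345.6 ≈ 0.23012
Gain = 20 log₁₀(0.23012) ≈ -12.76 dB
∠H = 0.00° − 62.60° = -62.60°

-12.8 dB, -62.6°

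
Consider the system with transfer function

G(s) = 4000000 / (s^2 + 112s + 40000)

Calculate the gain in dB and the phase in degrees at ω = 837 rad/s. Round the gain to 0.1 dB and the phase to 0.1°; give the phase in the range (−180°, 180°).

15.6 dB, -171.9°

At s = jω = j837:
quadratic: (j837)² + 112·j837 + 40000 = -660569 + j93744 → |·| ≈ 6.6719e+05, ∠ ≈ 171.92°
|G| = 4000000 / 6.6719e+05 ≈ 5.9953
Gain = 20 log₁₀(5.9953) ≈ 15.56 dB
∠G = 0.00° − 171.92° = -171.92°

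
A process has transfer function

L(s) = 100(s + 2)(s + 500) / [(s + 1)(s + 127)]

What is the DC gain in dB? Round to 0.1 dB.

57.9 dB

L(0) = 100·2·500 / (1·127) ≈ 787.4
20 log₁₀(787.4) ≈ 57.92 dB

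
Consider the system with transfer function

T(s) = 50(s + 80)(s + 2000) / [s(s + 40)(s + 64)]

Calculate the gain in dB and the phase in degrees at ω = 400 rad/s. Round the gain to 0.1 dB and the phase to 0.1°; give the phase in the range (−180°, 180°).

-3.9 dB, -165.2°

At s = jω = j400:
zero (s+80): 80 + j400 → |·| = √(80²+400²) = √166400 ≈ 407.92, ∠ = arctan(400/80) ≈ 78.69°
zero (s+2000): 2000 + j400 → |·| = √(2000²+400²) = √4160000 ≈ 2039.6, ∠ = arctan(400/2000) ≈ 11.31°
pole (s+40): 40 + j400 → |·| = √(40²+400²) = √161600 ≈ 402, ∠ = arctan(400/40) ≈ 84.29°
pole (s+64): 64 + j400 → |·| = √(64²+400²) = √164096 ≈ 405.09, ∠ = arctan(400/64) ≈ 80.91°
pole at origin: |s| = 400, ∠ = 90.00° (in denominator)
|T| = 50 · 8.3199e+05 / 6.5138e+07 ≈ 0.63864
Gain = 20 log₁₀(0.63864) ≈ -3.89 dB
∠T = 90.00° − 255.20° = -165.20°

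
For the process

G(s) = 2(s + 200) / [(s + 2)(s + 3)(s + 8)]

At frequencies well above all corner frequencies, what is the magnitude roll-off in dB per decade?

Each pole contributes −20 dB/decade at high frequency; each zero contributes +20 dB/decade.
Net: 1 zero(s) − 3 pole(s) → -40 dB/decade.

-40 dB/decade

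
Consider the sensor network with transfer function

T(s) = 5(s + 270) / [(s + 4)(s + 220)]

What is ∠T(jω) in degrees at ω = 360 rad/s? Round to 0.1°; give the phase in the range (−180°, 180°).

-94.8°

At s = jω = j360:
zero (s+270): 270 + j360 → |·| = √(270²+360²) = √202500 ≈ 450, ∠ = arctan(360/270) ≈ 53.13°
pole (s+4): 4 + j360 → |·| = √(4²+360²) = √129616 ≈ 360.02, ∠ = arctan(360/4) ≈ 89.36°
pole (s+220): 220 + j360 → |·| = √(220²+360²) = √178000 ≈ 421.9, ∠ = arctan(360/220) ≈ 58.57°
∠T = 53.13° − 147.93° = -94.80°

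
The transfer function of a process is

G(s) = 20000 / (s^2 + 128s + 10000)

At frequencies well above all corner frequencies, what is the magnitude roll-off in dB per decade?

Each pole contributes −20 dB/decade at high frequency; each zero contributes +20 dB/decade.
Net: 0 zero(s) − 2 pole(s) → -40 dB/decade.

-40 dB/decade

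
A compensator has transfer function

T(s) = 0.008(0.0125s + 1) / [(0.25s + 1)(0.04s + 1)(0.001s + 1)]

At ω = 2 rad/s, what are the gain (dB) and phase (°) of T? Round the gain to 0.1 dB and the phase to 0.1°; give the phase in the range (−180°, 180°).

At ω = 2 rad/s:
zero (1 + j2·0.0125) = 1 + j0.025 → |·| ≈ 1.0003, ∠ ≈ 1.43°
pole (1 + j2·0.25) = 1 + j0.5 → |·| ≈ 1.118, ∠ ≈ 26.57°
pole (1 + j2·0.04) = 1 + j0.08 → |·| ≈ 1.0032, ∠ ≈ 4.57°
pole (1 + j2·0.001) = 1 + j0.002 → |·| ≈ 1, ∠ ≈ 0.11°
|T| = 0.008 · 1.0003 / (1.118 · 1.0032 · 1) ≈ 0.0071349
Gain = 20 log₁₀(0.0071349) ≈ -42.93 dB
∠T = (1.43°) − (26.57° + 4.57° + 0.11°) = -29.82°

-42.9 dB, -29.8°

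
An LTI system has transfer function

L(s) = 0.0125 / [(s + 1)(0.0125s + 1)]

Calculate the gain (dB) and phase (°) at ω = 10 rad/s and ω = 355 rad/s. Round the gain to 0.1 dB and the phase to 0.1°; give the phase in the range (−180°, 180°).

At ω = 10 rad/s:
pole (1 + j10·1) = 1 + j10 → |·| ≈ 10.05, ∠ ≈ 84.29°
pole (1 + j10·0.0125) = 1 + j0.125 → |·| ≈ 1.0078, ∠ ≈ 7.13°
|L| = 0.0125 · 1 / (10.05 · 1.0078) ≈ 0.0012342
Gain = 20 log₁₀(0.0012342) ≈ -58.17 dB
∠L = (0°) − (84.29° + 7.13°) = -91.42°

At ω = 355 rad/s:
pole (1 + j355·1) = 1 + j355 → |·| ≈ 355, ∠ ≈ 89.84°
pole (1 + j355·0.0125) = 1 + j4.4375 → |·| ≈ 4.5488, ∠ ≈ 77.30°
|L| = 0.0125 · 1 / (355 · 4.5488) ≈ 7.7408e-06
Gain = 20 log₁₀(7.7408e-06) ≈ -102.22 dB
∠L = (0°) − (89.84° + 77.30°) = -167.14°

ω = 10: -58.2 dB, -91.4°; ω = 355: -102.2 dB, -167.1°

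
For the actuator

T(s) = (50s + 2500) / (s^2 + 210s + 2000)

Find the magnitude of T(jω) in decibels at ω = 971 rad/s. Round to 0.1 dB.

-25.9 dB

Substitute s = j971:
Numerator: 50(j971) + 2500 = 2500 + j48550
Denominator: (j971)^2 + 210(j971) + 2000 = -940841 + j203910
|N| = √(2500² + 48550²) ≈ 48614, ∠N ≈ 87.05°
|D| = √(940841² + 203910²) ≈ 9.6268e+05, ∠D ≈ 167.77°
|T| = 48614 / 9.6268e+05 ≈ 0.050499
Gain = 20 log₁₀(0.050499) ≈ -25.93 dB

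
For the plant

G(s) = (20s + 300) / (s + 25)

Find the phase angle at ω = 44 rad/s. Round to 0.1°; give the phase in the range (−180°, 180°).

10.8°

Substitute s = j44:
Numerator: 20(j44) + 300 = 300 + j880
Denominator: (j44) + 25 = 25 + j44
|N| = √(300² + 880²) ≈ 929.73, ∠N ≈ 71.18°
|D| = √(25² + 44²) ≈ 50.606, ∠D ≈ 60.40°
∠G = 71.18° − 60.40° = 10.78°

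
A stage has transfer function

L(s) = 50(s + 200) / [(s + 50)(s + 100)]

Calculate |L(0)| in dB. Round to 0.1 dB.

L(0) = 50·200 / (50·100) = 2
20 log₁₀(2) ≈ 6.02 dB

6.0 dB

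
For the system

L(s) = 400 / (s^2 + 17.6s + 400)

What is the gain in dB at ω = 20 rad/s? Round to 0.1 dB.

At s = jω = j20:
quadratic: (j20)² + 17.6·j20 + 400 = 0 + j352 → |·| ≈ 352, ∠ ≈ 90.00°
|L| = 400 / 352 ≈ 1.1364
Gain = 20 log₁₀(1.1364) ≈ 1.11 dB

1.1 dB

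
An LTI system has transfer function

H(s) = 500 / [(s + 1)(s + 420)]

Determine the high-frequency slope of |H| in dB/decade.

-40 dB/decade

Each pole contributes −20 dB/decade at high frequency; each zero contributes +20 dB/decade.
Net: 0 zero(s) − 2 pole(s) → -40 dB/decade.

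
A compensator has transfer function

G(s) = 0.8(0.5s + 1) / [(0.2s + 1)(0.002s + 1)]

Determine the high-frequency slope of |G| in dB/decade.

-20 dB/decade

Each pole contributes −20 dB/decade at high frequency; each zero contributes +20 dB/decade.
Net: 1 zero(s) − 2 pole(s) → -20 dB/decade.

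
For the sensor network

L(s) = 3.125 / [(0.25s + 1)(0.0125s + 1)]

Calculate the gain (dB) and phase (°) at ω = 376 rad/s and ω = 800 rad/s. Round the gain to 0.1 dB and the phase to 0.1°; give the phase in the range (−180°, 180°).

ω = 376: -43.2 dB, -167.4°; ω = 800: -56.2 dB, -174.0°

At ω = 376 rad/s:
pole (1 + j376·0.25) = 1 + j94 → |·| ≈ 94.005, ∠ ≈ 89.39°
pole (1 + j376·0.0125) = 1 + j4.7 → |·| ≈ 4.8052, ∠ ≈ 77.99°
|L| = 3.125 · 1 / (94.005 · 4.8052) ≈ 0.0069181
Gain = 20 log₁₀(0.0069181) ≈ -43.20 dB
∠L = (0°) − (89.39° + 77.99°) = -167.38°

At ω = 800 rad/s:
pole (1 + j800·0.25) = 1 + j200 → |·| ≈ 200, ∠ ≈ 89.71°
pole (1 + j800·0.0125) = 1 + j10 → |·| ≈ 10.05, ∠ ≈ 84.29°
|L| = 3.125 · 1 / (200 · 10.05) ≈ 0.0015547
Gain = 20 log₁₀(0.0015547) ≈ -56.17 dB
∠L = (0°) − (89.71° + 84.29°) = -174.00°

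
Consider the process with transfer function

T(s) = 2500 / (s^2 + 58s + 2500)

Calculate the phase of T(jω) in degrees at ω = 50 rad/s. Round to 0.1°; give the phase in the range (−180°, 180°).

-90.0°

At s = jω = j50:
quadratic: (j50)² + 58·j50 + 2500 = 0 + j2900 → |·| ≈ 2900, ∠ ≈ 90.00°
∠T = 0.00° − 90.00° = -90.00°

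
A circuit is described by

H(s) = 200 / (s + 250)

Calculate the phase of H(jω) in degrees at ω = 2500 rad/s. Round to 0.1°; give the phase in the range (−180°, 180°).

At s = jω = j2500:
pole (s+250): 250 + j2500 → |·| = √(250²+2500²) = √6312500 ≈ 2512.5, ∠ = arctan(2500/250) ≈ 84.29°
∠H = 0.00° − 84.29° = -84.29°

-84.3°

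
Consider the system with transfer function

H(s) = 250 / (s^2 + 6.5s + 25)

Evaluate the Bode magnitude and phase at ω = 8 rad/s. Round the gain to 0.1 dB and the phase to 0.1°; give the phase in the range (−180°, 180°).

At s = jω = j8:
quadratic: (j8)² + 6.5·j8 + 25 = -39 + j52 → |·| ≈ 65, ∠ ≈ 126.87°
|H| = 250 / 65 ≈ 3.8462
Gain = 20 log₁₀(3.8462) ≈ 11.70 dB
∠H = 0.00° − 126.87° = -126.87°

11.7 dB, -126.9°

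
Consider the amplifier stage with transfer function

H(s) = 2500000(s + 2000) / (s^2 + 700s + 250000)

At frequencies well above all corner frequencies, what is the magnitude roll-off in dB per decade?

Each pole contributes −20 dB/decade at high frequency; each zero contributes +20 dB/decade.
Net: 1 zero(s) − 2 pole(s) → -20 dB/decade.

-20 dB/decade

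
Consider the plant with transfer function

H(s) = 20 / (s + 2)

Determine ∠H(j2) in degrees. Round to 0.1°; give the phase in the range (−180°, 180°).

-45.0°

Substitute s = j2:
Numerator: 20 = 20 + j0
Denominator: (j2) + 2 = 2 + j2
|N| = √(20² + 0²) ≈ 20, ∠N ≈ 0.00°
|D| = √(2² + 2²) ≈ 2.8284, ∠D ≈ 45.00°
∠H = 0.00° − 45.00° = -45.00°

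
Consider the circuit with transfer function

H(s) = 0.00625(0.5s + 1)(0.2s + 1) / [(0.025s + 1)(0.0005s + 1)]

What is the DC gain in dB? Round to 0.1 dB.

H(0) = 0.00625 · 1 / 1 = 0.00625
20 log₁₀(0.00625) ≈ -44.08 dB

-44.1 dB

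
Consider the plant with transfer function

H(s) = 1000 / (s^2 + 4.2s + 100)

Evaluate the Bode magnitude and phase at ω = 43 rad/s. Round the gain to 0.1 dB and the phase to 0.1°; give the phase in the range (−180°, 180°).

At s = jω = j43:
quadratic: (j43)² + 4.2·j43 + 100 = -1749 + j180.6 → |·| ≈ 1758.3, ∠ ≈ 174.10°
|H| = 1000 / 1758.3 ≈ 0.56873
Gain = 20 log₁₀(0.56873) ≈ -4.90 dB
∠H = 0.00° − 174.10° = -174.10°

-4.9 dB, -174.1°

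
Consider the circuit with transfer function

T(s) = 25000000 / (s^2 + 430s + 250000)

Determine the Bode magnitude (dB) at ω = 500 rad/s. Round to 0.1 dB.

At s = jω = j500:
quadratic: (j500)² + 430·j500 + 250000 = 0 + j215000 → |·| ≈ 2.15e+05, ∠ ≈ 90.00°
|T| = 25000000 / 2.15e+05 ≈ 116.28
Gain = 20 log₁₀(116.28) ≈ 41.31 dB

41.3 dB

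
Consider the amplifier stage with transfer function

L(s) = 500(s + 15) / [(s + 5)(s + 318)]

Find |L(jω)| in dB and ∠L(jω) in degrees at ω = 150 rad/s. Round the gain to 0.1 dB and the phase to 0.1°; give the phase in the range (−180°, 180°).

At s = jω = j150:
zero (s+15): 15 + j150 → |·| = √(15²+150²) = √22725 ≈ 150.75, ∠ = arctan(150/15) ≈ 84.29°
pole (s+5): 5 + j150 → |·| = √(5²+150²) = √22525 ≈ 150.08, ∠ = arctan(150/5) ≈ 88.09°
pole (s+318): 318 + j150 → |·| = √(318²+150²) = √123624 ≈ 351.6, ∠ = arctan(150/318) ≈ 25.25°
|L| = 500 · 150.75 / 52768 ≈ 1.4284
Gain = 20 log₁₀(1.4284) ≈ 3.10 dB
∠L = 84.29° − 113.34° = -29.05°

3.1 dB, -29.1°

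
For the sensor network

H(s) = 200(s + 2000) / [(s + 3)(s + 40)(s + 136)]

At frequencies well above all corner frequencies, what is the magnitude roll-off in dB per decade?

Each pole contributes −20 dB/decade at high frequency; each zero contributes +20 dB/decade.
Net: 1 zero(s) − 3 pole(s) → -40 dB/decade.

-40 dB/decade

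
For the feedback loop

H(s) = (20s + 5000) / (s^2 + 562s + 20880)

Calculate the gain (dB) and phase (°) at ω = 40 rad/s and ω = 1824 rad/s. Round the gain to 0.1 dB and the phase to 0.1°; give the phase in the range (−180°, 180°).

Substitute s = j40:
Numerator: 20(j40) + 5000 = 5000 + j800
Denominator: (j40)^2 + 562(j40) + 20880 = 19280 + j22480
|N| = √(5000² + 800²) ≈ 5063.6, ∠N ≈ 9.09°
|D| = √(19280² + 22480²) ≈ 29615, ∠D ≈ 49.38°
|H| = 5063.6 / 29615 ≈ 0.17098
Gain = 20 log₁₀(0.17098) ≈ -15.34 dB
∠H = 9.09° − 49.38° = -40.29°

Substitute s = j1824:
Numerator: 20(j1824) + 5000 = 5000 + j36480
Denominator: (j1824)^2 + 562(j1824) + 20880 = -3306096 + j1025088
|N| = √(5000² + 36480²) ≈ 36821, ∠N ≈ 82.20°
|D| = √(3306096² + 1025088²) ≈ 3.4614e+06, ∠D ≈ 162.77°
|H| = 36821 / 3.4614e+06 ≈ 0.010638
Gain = 20 log₁₀(0.010638) ≈ -39.46 dB
∠H = 82.20° − 162.77° = -80.57°

ω = 40: -15.3 dB, -40.3°; ω = 1824: -39.5 dB, -80.6°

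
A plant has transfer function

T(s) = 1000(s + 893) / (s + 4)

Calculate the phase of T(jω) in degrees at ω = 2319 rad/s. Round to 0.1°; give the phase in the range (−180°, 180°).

At s = jω = j2319:
zero (s+893): 893 + j2319 → |·| = √(893²+2319²) = √6175210 ≈ 2485, ∠ = arctan(2319/893) ≈ 68.94°
pole (s+4): 4 + j2319 → |·| = √(4²+2319²) = √5377777 ≈ 2319, ∠ = arctan(2319/4) ≈ 89.90°
∠T = 68.94° − 89.90° = -20.96°

-21.0°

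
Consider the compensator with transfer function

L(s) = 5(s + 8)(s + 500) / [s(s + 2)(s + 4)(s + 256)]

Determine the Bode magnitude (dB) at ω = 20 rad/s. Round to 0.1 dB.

-31.8 dB

At s = jω = j20:
zero (s+8): 8 + j20 → |·| = √(8²+20²) = √464 ≈ 21.541, ∠ = arctan(20/8) ≈ 68.20°
zero (s+500): 500 + j20 → |·| = √(500²+20²) = √250400 ≈ 500.4, ∠ = arctan(20/500) ≈ 2.29°
pole (s+2): 2 + j20 → |·| = √(2²+20²) = √404 ≈ 20.1, ∠ = arctan(20/2) ≈ 84.29°
pole (s+4): 4 + j20 → |·| = √(4²+20²) = √416 ≈ 20.396, ∠ = arctan(20/4) ≈ 78.69°
pole (s+256): 256 + j20 → |·| = √(256²+20²) = √65936 ≈ 256.78, ∠ = arctan(20/256) ≈ 4.47°
pole at origin: |s| = 20, ∠ = 90.00° (in denominator)
|L| = 5 · 10779 / 2.1054e+06 ≈ 0.025598
Gain = 20 log₁₀(0.025598) ≈ -31.84 dB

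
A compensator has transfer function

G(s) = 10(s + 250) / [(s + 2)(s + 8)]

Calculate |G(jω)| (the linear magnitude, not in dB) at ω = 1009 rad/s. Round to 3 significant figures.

0.0102

At s = jω = j1009:
zero (s+250): 250 + j1009 → |·| = √(250²+1009²) = √1080581 ≈ 1039.5, ∠ = arctan(1009/250) ≈ 76.08°
pole (s+2): 2 + j1009 → |·| = √(2²+1009²) = √1018085 ≈ 1009, ∠ = arctan(1009/2) ≈ 89.89°
pole (s+8): 8 + j1009 → |·| = √(8²+1009²) = √1018145 ≈ 1009, ∠ = arctan(1009/8) ≈ 89.55°
|G| = 10 · 1039.5 / 1.0181e+06 ≈ 0.01021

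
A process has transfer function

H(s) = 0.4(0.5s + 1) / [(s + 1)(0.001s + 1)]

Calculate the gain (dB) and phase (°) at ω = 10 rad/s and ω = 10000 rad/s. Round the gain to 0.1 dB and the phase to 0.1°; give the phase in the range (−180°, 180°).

At ω = 10 rad/s:
zero (1 + j10·0.5) = 1 + j5 → |·| ≈ 5.099, ∠ ≈ 78.69°
pole (1 + j10·1) = 1 + j10 → |·| ≈ 10.05, ∠ ≈ 84.29°
pole (1 + j10·0.001) = 1 + j0.01 → |·| ≈ 1, ∠ ≈ 0.57°
|H| = 0.4 · 5.099 / (10.05 · 1) ≈ 0.20295
Gain = 20 log₁₀(0.20295) ≈ -13.85 dB
∠H = (78.69°) − (84.29° + 0.57°) = -6.17°

At ω = 10000 rad/s:
zero (1 + j10000·0.5) = 1 + j5000 → |·| ≈ 5000, ∠ ≈ 89.99°
pole (1 + j10000·1) = 1 + j10000 → |·| ≈ 10000, ∠ ≈ 89.99°
pole (1 + j10000·0.001) = 1 + j10 → |·| ≈ 10.05, ∠ ≈ 84.29°
|H| = 0.4 · 5000 / (10000 · 10.05) ≈ 0.0199
Gain = 20 log₁₀(0.0199) ≈ -34.02 dB
∠H = (89.99°) − (89.99° + 84.29°) = -84.29°

ω = 10: -13.9 dB, -6.2°; ω = 10000: -34.0 dB, -84.3°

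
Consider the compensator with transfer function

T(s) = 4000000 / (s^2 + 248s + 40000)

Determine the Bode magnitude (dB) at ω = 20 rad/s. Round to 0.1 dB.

40.0 dB

At s = jω = j20:
quadratic: (j20)² + 248·j20 + 40000 = 39600 + j4960 → |·| ≈ 39909, ∠ ≈ 7.14°
|T| = 4000000 / 39909 ≈ 100.23
Gain = 20 log₁₀(100.23) ≈ 40.02 dB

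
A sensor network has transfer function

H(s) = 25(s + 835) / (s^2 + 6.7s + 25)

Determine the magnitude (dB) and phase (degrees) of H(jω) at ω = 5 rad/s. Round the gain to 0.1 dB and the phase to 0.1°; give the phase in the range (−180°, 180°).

55.9 dB, -89.7°

At s = jω = j5:
zero (s+835): 835 + j5 → |·| = √(835²+5²) = √697250 ≈ 835.01, ∠ = arctan(5/835) ≈ 0.34°
quadratic: (j5)² + 6.7·j5 + 25 = 0 + j33.5 → |·| ≈ 33.5, ∠ ≈ 90.00°
|H| = 25 · 835.01 / 33.5 ≈ 623.14
Gain = 20 log₁₀(623.14) ≈ 55.89 dB
∠H = 0.34° − 90.00° = -89.66°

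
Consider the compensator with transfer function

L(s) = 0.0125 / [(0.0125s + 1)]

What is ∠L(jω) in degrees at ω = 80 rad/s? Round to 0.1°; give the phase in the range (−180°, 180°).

At ω = 80 rad/s:
pole (1 + j80·0.0125) = 1 + j1 → |·| ≈ 1.4142, ∠ ≈ 45.00°
∠L = (0°) − (45.00°) = -45.00°

-45.0°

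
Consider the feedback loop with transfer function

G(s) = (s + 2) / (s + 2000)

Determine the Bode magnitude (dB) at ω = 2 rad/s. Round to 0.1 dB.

At s = jω = j2:
zero (s+2): 2 + j2 → |·| = √(2²+2²) = √8 ≈ 2.8284, ∠ = arctan(2/2) ≈ 45.00°
pole (s+2000): 2000 + j2 → |·| = √(2000²+2²) = √4000004 ≈ 2000, ∠ = arctan(2/2000) ≈ 0.06°
|G| = 1 · 2.8284 / 2000 ≈ 0.0014142
Gain = 20 log₁₀(0.0014142) ≈ -56.99 dB

-57.0 dB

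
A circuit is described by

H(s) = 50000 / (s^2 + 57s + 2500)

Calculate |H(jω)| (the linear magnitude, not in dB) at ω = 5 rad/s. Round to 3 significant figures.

20.1

At s = jω = j5:
quadratic: (j5)² + 57·j5 + 2500 = 2475 + j285 → |·| ≈ 2491.4, ∠ ≈ 6.57°
|H| = 50000 / 2491.4 ≈ 20.069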